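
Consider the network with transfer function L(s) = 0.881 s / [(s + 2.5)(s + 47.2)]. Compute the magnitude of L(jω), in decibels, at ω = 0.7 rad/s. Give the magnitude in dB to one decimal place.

-46.0 dB

|j0.7| = 0.7
|j0.7 + 2.5| = √(0.7² + 2.5²) = 2.596
|j0.7 + 47.2| = √(0.7² + 47.2²) = 47.21
|L(j0.7)| = 0.881 × 0.7 / (2.596 × 47.21) = 0.0050322
20 log₁₀(0.0050322) = -45.96 dB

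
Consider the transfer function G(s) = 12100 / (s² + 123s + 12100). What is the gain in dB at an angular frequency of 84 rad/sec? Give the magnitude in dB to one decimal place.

|(j84)² + 123(j84) + 12100| = |5044 + j10332| = 1.15e+04
|G(j84)| = 12100 / 1.15e+04 = 1.0524
20 log₁₀(1.0524) = 0.44 dB

0.4 dB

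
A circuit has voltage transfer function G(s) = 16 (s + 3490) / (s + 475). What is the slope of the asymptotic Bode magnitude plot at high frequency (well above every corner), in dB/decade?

0 dB/decade

With 1 zero and 1 pole, the high-frequency asymptotic slope is 20 × (1 − 1) = 0 dB/decade.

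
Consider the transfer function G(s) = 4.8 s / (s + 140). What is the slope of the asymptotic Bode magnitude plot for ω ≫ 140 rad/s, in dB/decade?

With 1 zero and 1 pole, the high-frequency asymptotic slope is 20 × (1 − 1) = 0 dB/decade.

0 dB/decade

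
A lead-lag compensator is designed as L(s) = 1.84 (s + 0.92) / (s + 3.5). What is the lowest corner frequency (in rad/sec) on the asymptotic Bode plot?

Break frequencies occur at each pole and zero magnitude: 0.92 rad/sec, 3.5 rad/sec.
The lowest is 0.92 rad/sec.

0.92 rad/sec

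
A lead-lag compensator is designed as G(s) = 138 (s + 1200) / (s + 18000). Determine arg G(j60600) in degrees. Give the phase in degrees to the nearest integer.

∠(j60600 + 1200) = arctan(60600/1200) = 88.87°
∠(j60600 + 18000) = arctan(60600/18000) = 73.46°
∠G(j60600) = 88.87° − 73.46° = 15.41°

15°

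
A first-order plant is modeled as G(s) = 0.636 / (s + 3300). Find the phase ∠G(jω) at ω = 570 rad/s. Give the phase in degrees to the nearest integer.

∠(j570 + 3300) = arctan(570/3300) = 9.80°
∠G(j570) = −9.80° = -9.80°

-10°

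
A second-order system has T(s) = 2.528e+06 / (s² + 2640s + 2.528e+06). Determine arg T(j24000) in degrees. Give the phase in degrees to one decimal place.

-173.7°

∠[(j24000)² + 2640(j24000) + 2.528e+06] = ∠[-5.7347e+08 + j6.336e+07] = 173.70°
∠T(j24000) = −173.70° = -173.70°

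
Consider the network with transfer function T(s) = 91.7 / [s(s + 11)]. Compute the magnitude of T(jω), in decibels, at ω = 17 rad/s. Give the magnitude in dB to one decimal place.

|j17 + 11| = √(17² + 11²) = 20.25
|j17| = 17
|T(j17)| = 91.7 / (20.25 × 17) = 0.2664
20 log₁₀(0.2664) = -11.49 dB

-11.5 dB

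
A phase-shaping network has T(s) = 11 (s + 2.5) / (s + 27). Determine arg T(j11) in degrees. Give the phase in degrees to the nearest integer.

55 deg

∠(j11 + 2.5) = arctan(11/2.5) = 77.20°
∠(j11 + 27) = arctan(11/27) = 22.17°
∠T(j11) = 77.20° − 22.17° = 55.03°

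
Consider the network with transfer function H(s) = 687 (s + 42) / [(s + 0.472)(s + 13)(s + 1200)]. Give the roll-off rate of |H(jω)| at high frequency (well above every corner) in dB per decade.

With 1 zero and 3 poles, the high-frequency asymptotic slope is 20 × (1 − 3) = -40 dB/decade.

-40 dB/decade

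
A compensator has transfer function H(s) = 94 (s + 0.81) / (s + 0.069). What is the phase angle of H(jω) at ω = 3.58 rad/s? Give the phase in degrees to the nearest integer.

∠(j3.58 + 0.81) = arctan(3.58/0.81) = 77.25°
∠(j3.58 + 0.069) = arctan(3.58/0.069) = 88.90°
∠H(j3.58) = 77.25° − 88.90° = -11.64°

-12°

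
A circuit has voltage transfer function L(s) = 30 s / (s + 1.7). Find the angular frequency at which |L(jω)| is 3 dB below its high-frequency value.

1.7 rad/sec

For a single-pole high-pass, the −3 dB point is at the pole: ω = 1.7 rad/sec.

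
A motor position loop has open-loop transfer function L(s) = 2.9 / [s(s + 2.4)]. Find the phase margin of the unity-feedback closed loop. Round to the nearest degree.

Gain crossover: |L(jω)| = 1 at ω ≈ 1.1 rad/s.
∠L(j1.1) = −90° − arctan(1.1/2.4) ≈ -114.60°
PM = 180° + (-114.60°) = 65.40°

65°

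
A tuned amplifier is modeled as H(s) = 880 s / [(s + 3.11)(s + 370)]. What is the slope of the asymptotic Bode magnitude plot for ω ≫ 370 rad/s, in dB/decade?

-20 dB/decade

With 1 zero and 2 poles, the high-frequency asymptotic slope is 20 × (1 − 2) = -20 dB/decade.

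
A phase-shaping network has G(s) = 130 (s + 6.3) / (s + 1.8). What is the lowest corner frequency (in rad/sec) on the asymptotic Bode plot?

1.8 rad/sec

Break frequencies occur at each pole and zero magnitude: 1.8 rad/sec, 6.3 rad/sec.
The lowest is 1.8 rad/sec.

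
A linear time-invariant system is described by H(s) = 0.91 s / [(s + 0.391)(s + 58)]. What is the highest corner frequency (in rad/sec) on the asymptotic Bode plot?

Break frequencies occur at each pole and zero magnitude: 0.391 rad/sec, 58 rad/sec.
The highest is 58 rad/sec.

58 rad/sec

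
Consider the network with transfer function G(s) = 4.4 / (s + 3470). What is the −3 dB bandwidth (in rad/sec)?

3470 rad/sec

For a single-pole low-pass, the −3 dB point is at the pole: ω = 3470 rad/sec.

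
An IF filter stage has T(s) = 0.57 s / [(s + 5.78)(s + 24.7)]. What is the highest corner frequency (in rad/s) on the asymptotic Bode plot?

24.7 rad/s

Break frequencies occur at each pole and zero magnitude: 5.78 rad/s, 24.7 rad/s.
The highest is 24.7 rad/s.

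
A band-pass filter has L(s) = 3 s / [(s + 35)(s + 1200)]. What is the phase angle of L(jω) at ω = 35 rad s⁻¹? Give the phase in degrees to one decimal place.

∠(j35) = 90.00°
∠(j35 + 35) = arctan(35/35) = 45.00°
∠(j35 + 1200) = arctan(35/1200) = 1.67°
∠L(j35) = 90.00° − (45.00° + 1.67°) = 43.33°

43.3°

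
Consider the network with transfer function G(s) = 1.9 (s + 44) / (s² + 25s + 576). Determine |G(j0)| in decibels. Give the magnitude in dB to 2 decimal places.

-16.76 dB

G(0) = 1.9 × 44 / 576 = 0.14514
20 log₁₀(0.14514) = -16.764 dB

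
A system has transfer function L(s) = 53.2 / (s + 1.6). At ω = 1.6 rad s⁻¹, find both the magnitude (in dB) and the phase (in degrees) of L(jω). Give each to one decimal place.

|j1.6 + 1.6| = √(1.6² + 1.6²) = 2.263
|L(j1.6)| = 53.2 / 2.263 = 23.511
20 log₁₀(23.511) = 27.43 dB
∠(j1.6 + 1.6) = arctan(1.6/1.6) = 45.00°
∠L(j1.6) = −45.00° = -45.00°

|L| = 27.4 dB, ∠L = -45.0°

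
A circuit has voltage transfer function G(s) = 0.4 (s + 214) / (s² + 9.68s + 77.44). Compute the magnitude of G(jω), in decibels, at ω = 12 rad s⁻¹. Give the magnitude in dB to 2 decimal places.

|j12 + 214| = √(12² + 214²) = 214.3
|(j12)² + 9.68(j12) + 77.44| = |-66.56 + j116.16| = 133.9
|G(j12)| = 0.4 × 214.3 / 133.9 = 0.64039
20 log₁₀(0.64039) = -3.871 dB

-3.87 dB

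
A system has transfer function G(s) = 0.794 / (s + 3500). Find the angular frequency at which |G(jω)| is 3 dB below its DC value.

3500 rad/s

For a single-pole low-pass, the −3 dB point is at the pole: ω = 3500 rad/s.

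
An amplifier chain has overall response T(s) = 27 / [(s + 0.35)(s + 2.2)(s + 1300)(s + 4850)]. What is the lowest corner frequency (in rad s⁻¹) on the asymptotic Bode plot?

Break frequencies occur at each pole and zero magnitude: 0.35 rad s⁻¹, 2.2 rad s⁻¹, 1300 rad s⁻¹, 4850 rad s⁻¹.
The lowest is 0.35 rad s⁻¹.

0.35 rad s⁻¹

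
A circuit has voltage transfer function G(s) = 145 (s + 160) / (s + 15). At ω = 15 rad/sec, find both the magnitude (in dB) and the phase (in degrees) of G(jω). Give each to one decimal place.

|j15 + 160| = √(15² + 160²) = 160.7
|j15 + 15| = √(15² + 15²) = 21.21
|G(j15)| = 145 × 160.7 / 21.21 = 1098.5
20 log₁₀(1098.5) = 60.82 dB
∠(j15 + 160) = arctan(15/160) = 5.36°
∠(j15 + 15) = arctan(15/15) = 45.00°
∠G(j15) = 5.36° − 45.00° = -39.64°

|G| = 60.8 dB, ∠G = -39.6 deg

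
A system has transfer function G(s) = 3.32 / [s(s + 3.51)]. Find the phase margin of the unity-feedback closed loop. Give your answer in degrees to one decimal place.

75.4°

Gain crossover: |G(jω)| = 1 at ω ≈ 0.915 rad s⁻¹.
∠G(j0.915) = −90° − arctan(0.915/3.51) ≈ -104.61°
PM = 180° + (-104.61°) = 75.39°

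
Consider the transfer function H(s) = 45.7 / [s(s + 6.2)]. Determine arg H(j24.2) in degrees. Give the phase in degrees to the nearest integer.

∠(j24.2 + 6.2) = arctan(24.2/6.2) = 75.63°
∠(j24.2) = 90.00°
∠H(j24.2) = − (75.63° + 90.00°) = -165.63°

-166°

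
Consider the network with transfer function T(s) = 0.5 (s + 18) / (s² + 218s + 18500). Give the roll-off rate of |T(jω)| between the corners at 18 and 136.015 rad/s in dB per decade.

20 dB/decade

In this band the factors already past their corner are: zero at 18; net slope = 20 dB/decade.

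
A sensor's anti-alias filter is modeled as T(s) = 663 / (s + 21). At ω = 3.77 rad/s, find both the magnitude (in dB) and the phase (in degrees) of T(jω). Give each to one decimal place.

|T| = 29.8 dB, ∠T = -10.2°

|j3.77 + 21| = √(3.77² + 21²) = 21.34
|T(j3.77)| = 663 / 21.34 = 31.075
20 log₁₀(31.075) = 29.85 dB
∠(j3.77 + 21) = arctan(3.77/21) = 10.18°
∠T(j3.77) = −10.18° = -10.18°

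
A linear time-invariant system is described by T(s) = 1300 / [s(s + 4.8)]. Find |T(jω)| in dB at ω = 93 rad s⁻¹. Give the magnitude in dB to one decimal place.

|j93 + 4.8| = √(93² + 4.8²) = 93.12
|j93| = 93
|T(j93)| = 1300 / (93.12 × 93) = 0.15011
20 log₁₀(0.15011) = -16.47 dB

-16.5 dB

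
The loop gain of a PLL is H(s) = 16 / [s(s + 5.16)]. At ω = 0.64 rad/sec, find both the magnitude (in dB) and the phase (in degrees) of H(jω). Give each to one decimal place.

|H| = 13.6 dB, ∠H = -97.1°

|j0.64 + 5.16| = √(0.64² + 5.16²) = 5.2
|j0.64| = 0.64
|H(j0.64)| = 16 / (5.2 × 0.64) = 4.8081
20 log₁₀(4.8081) = 13.64 dB
∠(j0.64 + 5.16) = arctan(0.64/5.16) = 7.07°
∠(j0.64) = 90.00°
∠H(j0.64) = − (7.07° + 90.00°) = -97.07°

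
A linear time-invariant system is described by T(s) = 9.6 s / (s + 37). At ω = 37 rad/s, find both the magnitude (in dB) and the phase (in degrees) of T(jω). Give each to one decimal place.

|j37| = 37
|j37 + 37| = √(37² + 37²) = 52.33
|T(j37)| = 9.6 × 37 / 52.33 = 6.7882
20 log₁₀(6.7882) = 16.64 dB
∠(j37) = 90.00°
∠(j37 + 37) = arctan(37/37) = 45.00°
∠T(j37) = 90.00° − 45.00° = 45.00°

|T| = 16.6 dB, ∠T = 45.0 deg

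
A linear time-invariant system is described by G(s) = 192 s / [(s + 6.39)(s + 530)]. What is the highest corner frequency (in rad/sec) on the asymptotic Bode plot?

530 rad/sec

Break frequencies occur at each pole and zero magnitude: 6.39 rad/sec, 530 rad/sec.
The highest is 530 rad/sec.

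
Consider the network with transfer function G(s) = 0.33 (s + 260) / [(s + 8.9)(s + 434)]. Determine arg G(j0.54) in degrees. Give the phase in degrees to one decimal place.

∠(j0.54 + 260) = arctan(0.54/260) = 0.12°
∠(j0.54 + 8.9) = arctan(0.54/8.9) = 3.47°
∠(j0.54 + 434) = arctan(0.54/434) = 0.07°
∠G(j0.54) = 0.12° − (3.47° + 0.07°) = -3.42°

-3.4°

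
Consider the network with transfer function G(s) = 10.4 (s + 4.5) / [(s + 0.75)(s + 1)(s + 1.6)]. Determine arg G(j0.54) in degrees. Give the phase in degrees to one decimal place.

∠(j0.54 + 4.5) = arctan(0.54/4.5) = 6.84°
∠(j0.54 + 0.75) = arctan(0.54/0.75) = 35.75°
∠(j0.54 + 1) = arctan(0.54/1) = 28.37°
∠(j0.54 + 1.6) = arctan(0.54/1.6) = 18.65°
∠G(j0.54) = 6.84° − (35.75° + 28.37° + 18.65°) = -75.93°

-75.9°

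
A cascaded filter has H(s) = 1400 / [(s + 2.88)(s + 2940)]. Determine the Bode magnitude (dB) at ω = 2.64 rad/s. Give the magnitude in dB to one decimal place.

|j2.64 + 2.88| = √(2.64² + 2.88²) = 3.907
|j2.64 + 2940| = √(2.64² + 2940²) = 2940
|H(j2.64)| = 1400 / (3.907 × 2940) = 0.12188
20 log₁₀(0.12188) = -18.28 dB

-18.3 dB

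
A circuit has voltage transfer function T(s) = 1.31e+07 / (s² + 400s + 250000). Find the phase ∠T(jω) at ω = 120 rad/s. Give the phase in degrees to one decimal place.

∠[(j120)² + 400(j120) + 250000] = ∠[2.356e+05 + j48000] = 11.52°
∠T(j120) = −11.52° = -11.52°

-11.5°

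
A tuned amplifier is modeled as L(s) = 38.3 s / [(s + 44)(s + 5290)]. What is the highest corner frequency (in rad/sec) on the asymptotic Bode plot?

Break frequencies occur at each pole and zero magnitude: 44 rad/sec, 5290 rad/sec.
The highest is 5290 rad/sec.

5290 rad/sec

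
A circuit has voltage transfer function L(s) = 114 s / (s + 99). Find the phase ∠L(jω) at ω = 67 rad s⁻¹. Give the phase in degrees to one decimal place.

55.9°

∠(j67) = 90.00°
∠(j67 + 99) = arctan(67/99) = 34.09°
∠L(j67) = 90.00° − 34.09° = 55.91°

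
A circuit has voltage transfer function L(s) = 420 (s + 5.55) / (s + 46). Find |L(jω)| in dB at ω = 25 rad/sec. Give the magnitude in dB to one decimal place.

46.3 dB

|j25 + 5.55| = √(25² + 5.55²) = 25.61
|j25 + 46| = √(25² + 46²) = 52.35
|L(j25)| = 420 × 25.61 / 52.35 = 205.44
20 log₁₀(205.44) = 46.25 dB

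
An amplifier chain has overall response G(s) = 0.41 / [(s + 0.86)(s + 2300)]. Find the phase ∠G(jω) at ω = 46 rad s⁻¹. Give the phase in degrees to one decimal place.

-90.1°

∠(j46 + 0.86) = arctan(46/0.86) = 88.93°
∠(j46 + 2300) = arctan(46/2300) = 1.15°
∠G(j46) = − (88.93° + 1.15°) = -90.07°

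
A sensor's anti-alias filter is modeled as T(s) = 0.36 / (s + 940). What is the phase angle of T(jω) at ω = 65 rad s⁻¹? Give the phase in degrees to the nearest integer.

-4 deg

∠(j65 + 940) = arctan(65/940) = 3.96°
∠T(j65) = −3.96° = -3.96°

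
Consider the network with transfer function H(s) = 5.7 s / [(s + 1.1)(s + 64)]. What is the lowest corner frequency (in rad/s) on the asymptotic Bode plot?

Break frequencies occur at each pole and zero magnitude: 1.1 rad/s, 64 rad/s.
The lowest is 1.1 rad/s.

1.1 rad/s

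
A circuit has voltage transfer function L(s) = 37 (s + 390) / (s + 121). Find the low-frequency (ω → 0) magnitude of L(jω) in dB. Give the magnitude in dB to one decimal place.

41.5 dB

L(0) = 37 × 390 / 121 = 119.26
20 log₁₀(119.26) = 41.53 dB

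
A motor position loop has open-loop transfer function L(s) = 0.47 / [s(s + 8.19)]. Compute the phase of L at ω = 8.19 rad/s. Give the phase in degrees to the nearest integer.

-135°

∠(j8.19 + 8.19) = arctan(8.19/8.19) = 45.00°
∠(j8.19) = 90.00°
∠L(j8.19) = − (45.00° + 90.00°) = -135.00°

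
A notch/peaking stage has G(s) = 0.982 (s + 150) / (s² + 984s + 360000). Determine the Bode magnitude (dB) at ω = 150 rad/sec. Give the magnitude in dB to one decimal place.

-65.0 dB

|j150 + 150| = √(150² + 150²) = 212.1
|(j150)² + 984(j150) + 360000| = |3.375e+05 + j1.476e+05| = 3.684e+05
|G(j150)| = 0.982 × 212.1 / 3.684e+05 = 0.00056551
20 log₁₀(0.00056551) = -64.95 dB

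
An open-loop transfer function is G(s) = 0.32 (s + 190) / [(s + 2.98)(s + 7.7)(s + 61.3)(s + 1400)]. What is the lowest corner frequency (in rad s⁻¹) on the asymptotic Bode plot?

2.98 rad s⁻¹

Break frequencies occur at each pole and zero magnitude: 2.98 rad s⁻¹, 7.7 rad s⁻¹, 61.3 rad s⁻¹, 190 rad s⁻¹, 1400 rad s⁻¹.
The lowest is 2.98 rad s⁻¹.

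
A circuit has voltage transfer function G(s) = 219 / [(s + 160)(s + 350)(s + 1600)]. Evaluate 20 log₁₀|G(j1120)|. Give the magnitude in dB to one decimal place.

|j1120 + 160| = √(1120² + 160²) = 1131
|j1120 + 350| = √(1120² + 350²) = 1173
|j1120 + 1600| = √(1120² + 1600²) = 1953
|G(j1120)| = 219 / (1131 × 1173 × 1953) = 8.4465e-08
20 log₁₀(8.4465e-08) = -141.47 dB

-141.5 dB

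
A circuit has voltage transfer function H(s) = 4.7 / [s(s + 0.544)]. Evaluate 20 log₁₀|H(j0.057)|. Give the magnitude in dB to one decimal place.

|j0.057 + 0.544| = √(0.057² + 0.544²) = 0.547
|j0.057| = 0.057
|H(j0.057)| = 4.7 / (0.547 × 0.057) = 150.75
20 log₁₀(150.75) = 43.57 dB

43.6 dB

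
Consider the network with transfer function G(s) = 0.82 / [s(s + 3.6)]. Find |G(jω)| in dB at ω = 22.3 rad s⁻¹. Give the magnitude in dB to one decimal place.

|j22.3 + 3.6| = √(22.3² + 3.6²) = 22.59
|j22.3| = 22.3
|G(j22.3)| = 0.82 / (22.59 × 22.3) = 0.0016279
20 log₁₀(0.0016279) = -55.77 dB

-55.8 dB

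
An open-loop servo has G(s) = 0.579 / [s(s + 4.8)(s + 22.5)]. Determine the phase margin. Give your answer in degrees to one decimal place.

Gain crossover: |G(jω)| = 1 at ω ≈ 0.00536 rad s⁻¹.
∠G(j0.00536) = −90° − arctan(0.00536/4.8) − arctan(0.00536/22.5) ≈ -90.08°
PM = 180° + (-90.08°) = 89.92°

89.9°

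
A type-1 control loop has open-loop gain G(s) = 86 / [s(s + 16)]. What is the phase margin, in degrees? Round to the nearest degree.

72°

Gain crossover: |G(jω)| = 1 at ω ≈ 5.12 rad/sec.
∠G(j5.12) = −90° − arctan(5.12/16) ≈ -107.74°
PM = 180° + (-107.74°) = 72.26°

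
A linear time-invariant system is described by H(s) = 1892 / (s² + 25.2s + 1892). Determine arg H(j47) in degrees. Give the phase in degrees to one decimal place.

∠[(j47)² + 25.2(j47) + 1892] = ∠[-317 + j1184.4] = 104.98°
∠H(j47) = −104.98° = -104.98°

-105.0°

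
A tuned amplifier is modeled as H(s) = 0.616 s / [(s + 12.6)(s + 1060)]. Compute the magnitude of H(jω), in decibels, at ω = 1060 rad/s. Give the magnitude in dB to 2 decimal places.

-67.73 dB

|j1060| = 1060
|j1060 + 12.6| = √(1060² + 12.6²) = 1060
|j1060 + 1060| = √(1060² + 1060²) = 1499
|H(j1060)| = 0.616 × 1060 / (1060 × 1499) = 0.00041089
20 log₁₀(0.00041089) = -67.725 dB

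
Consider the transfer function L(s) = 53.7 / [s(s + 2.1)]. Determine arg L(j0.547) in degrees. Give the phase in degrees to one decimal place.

∠(j0.547 + 2.1) = arctan(0.547/2.1) = 14.60°
∠(j0.547) = 90.00°
∠L(j0.547) = − (14.60° + 90.00°) = -104.60°

-104.6°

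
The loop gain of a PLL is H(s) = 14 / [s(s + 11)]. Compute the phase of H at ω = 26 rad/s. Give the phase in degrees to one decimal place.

∠(j26 + 11) = arctan(26/11) = 67.07°
∠(j26) = 90.00°
∠H(j26) = − (67.07° + 90.00°) = -157.07°

-157.1 deg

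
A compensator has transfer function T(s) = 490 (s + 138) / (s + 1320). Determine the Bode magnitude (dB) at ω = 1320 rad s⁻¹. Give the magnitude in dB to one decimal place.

50.8 dB

|j1320 + 138| = √(1320² + 138²) = 1327
|j1320 + 1320| = √(1320² + 1320²) = 1867
|T(j1320)| = 490 × 1327 / 1867 = 348.37
20 log₁₀(348.37) = 50.84 dB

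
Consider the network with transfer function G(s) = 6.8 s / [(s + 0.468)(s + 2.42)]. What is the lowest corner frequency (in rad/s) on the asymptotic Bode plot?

0.468 rad/s

Break frequencies occur at each pole and zero magnitude: 0.468 rad/s, 2.42 rad/s.
The lowest is 0.468 rad/s.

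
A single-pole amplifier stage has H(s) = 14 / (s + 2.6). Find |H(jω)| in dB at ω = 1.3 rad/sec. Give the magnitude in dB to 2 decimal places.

13.65 dB

|j1.3 + 2.6| = √(1.3² + 2.6²) = 2.907
|H(j1.3)| = 14 / 2.907 = 4.8161
20 log₁₀(4.8161) = 13.654 dB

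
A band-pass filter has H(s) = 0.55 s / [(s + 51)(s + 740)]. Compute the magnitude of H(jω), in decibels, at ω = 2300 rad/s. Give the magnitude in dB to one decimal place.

|j2300| = 2300
|j2300 + 51| = √(2300² + 51²) = 2301
|j2300 + 740| = √(2300² + 740²) = 2416
|H(j2300)| = 0.55 × 2300 / (2301 × 2416) = 0.00022758
20 log₁₀(0.00022758) = -72.86 dB

-72.9 dB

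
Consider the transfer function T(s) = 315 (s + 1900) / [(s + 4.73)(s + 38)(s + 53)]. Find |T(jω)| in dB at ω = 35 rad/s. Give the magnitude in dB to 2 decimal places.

14.26 dB

|j35 + 1900| = √(35² + 1900²) = 1900
|j35 + 4.73| = √(35² + 4.73²) = 35.32
|j35 + 38| = √(35² + 38²) = 51.66
|j35 + 53| = √(35² + 53²) = 63.51
|T(j35)| = 315 × 1900 / (35.32 × 51.66 × 63.51) = 5.1653
20 log₁₀(5.1653) = 14.262 dB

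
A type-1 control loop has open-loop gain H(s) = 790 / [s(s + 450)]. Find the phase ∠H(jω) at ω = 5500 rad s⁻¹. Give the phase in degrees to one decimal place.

-175.3 deg

∠(j5500 + 450) = arctan(5500/450) = 85.32°
∠(j5500) = 90.00°
∠H(j5500) = − (85.32° + 90.00°) = -175.32°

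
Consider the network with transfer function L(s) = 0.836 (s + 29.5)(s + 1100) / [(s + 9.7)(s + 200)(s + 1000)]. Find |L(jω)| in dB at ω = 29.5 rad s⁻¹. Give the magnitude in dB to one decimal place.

|j29.5 + 29.5| = √(29.5² + 29.5²) = 41.72
|j29.5 + 1100| = √(29.5² + 1100²) = 1100
|j29.5 + 9.7| = √(29.5² + 9.7²) = 31.05
|j29.5 + 200| = √(29.5² + 200²) = 202.2
|j29.5 + 1000| = √(29.5² + 1000²) = 1000
|L(j29.5)| = 0.836 × 41.72 × 1100 / (31.05 × 202.2 × 1000) = 0.0061106
20 log₁₀(0.0061106) = -44.28 dB

-44.3 dB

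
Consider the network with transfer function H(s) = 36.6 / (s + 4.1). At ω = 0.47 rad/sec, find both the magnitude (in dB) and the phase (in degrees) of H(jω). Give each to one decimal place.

|j0.47 + 4.1| = √(0.47² + 4.1²) = 4.127
|H(j0.47)| = 36.6 / 4.127 = 8.8687
20 log₁₀(8.8687) = 18.96 dB
∠(j0.47 + 4.1) = arctan(0.47/4.1) = 6.54°
∠H(j0.47) = −6.54° = -6.54°

|H| = 19.0 dB, ∠H = -6.5°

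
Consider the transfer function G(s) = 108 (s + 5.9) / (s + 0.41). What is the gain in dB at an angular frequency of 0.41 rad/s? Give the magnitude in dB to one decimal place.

|j0.41 + 5.9| = √(0.41² + 5.9²) = 5.914
|j0.41 + 0.41| = √(0.41² + 0.41²) = 0.5798
|G(j0.41)| = 108 × 5.914 / 0.5798 = 1101.6
20 log₁₀(1101.6) = 60.84 dB

60.8 dB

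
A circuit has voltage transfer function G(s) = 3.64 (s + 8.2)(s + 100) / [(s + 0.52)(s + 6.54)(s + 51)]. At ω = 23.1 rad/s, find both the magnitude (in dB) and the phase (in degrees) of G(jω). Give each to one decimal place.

|G| = -10.6 dB, ∠G = -103.8 deg

|j23.1 + 8.2| = √(23.1² + 8.2²) = 24.51
|j23.1 + 100| = √(23.1² + 100²) = 102.6
|j23.1 + 0.52| = √(23.1² + 0.52²) = 23.11
|j23.1 + 6.54| = √(23.1² + 6.54²) = 24.01
|j23.1 + 51| = √(23.1² + 51²) = 55.99
|G(j23.1)| = 3.64 × 24.51 × 102.6 / (23.11 × 24.01 × 55.99) = 0.29485
20 log₁₀(0.29485) = -10.61 dB
∠(j23.1 + 8.2) = arctan(23.1/8.2) = 70.46°
∠(j23.1 + 100) = arctan(23.1/100) = 13.01°
∠(j23.1 + 0.52) = arctan(23.1/0.52) = 88.71°
∠(j23.1 + 6.54) = arctan(23.1/6.54) = 74.19°
∠(j23.1 + 51) = arctan(23.1/51) = 24.37°
∠G(j23.1) = 70.46° + 13.01° − (88.71° + 74.19° + 24.37°) = -103.81°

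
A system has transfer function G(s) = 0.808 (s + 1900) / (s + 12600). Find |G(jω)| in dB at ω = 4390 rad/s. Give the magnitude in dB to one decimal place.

|j4390 + 1900| = √(4390² + 1900²) = 4784
|j4390 + 12600| = √(4390² + 12600²) = 1.334e+04
|G(j4390)| = 0.808 × 4784 / 1.334e+04 = 0.28967
20 log₁₀(0.28967) = -10.76 dB

-10.8 dB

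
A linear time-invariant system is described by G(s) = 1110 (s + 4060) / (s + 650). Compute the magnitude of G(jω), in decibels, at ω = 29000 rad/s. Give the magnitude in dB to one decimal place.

61.0 dB

|j29000 + 4060| = √(29000² + 4060²) = 2.928e+04
|j29000 + 650| = √(29000² + 650²) = 2.901e+04
|G(j29000)| = 1110 × 2.928e+04 / 2.901e+04 = 1120.5
20 log₁₀(1120.5) = 60.99 dB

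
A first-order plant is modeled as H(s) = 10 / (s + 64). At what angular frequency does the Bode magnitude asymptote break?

The single real pole at s = −64 gives a corner at ω = 64 rad/s.

64 rad/s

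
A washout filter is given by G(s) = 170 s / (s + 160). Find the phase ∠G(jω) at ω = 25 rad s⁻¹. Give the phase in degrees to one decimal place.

∠(j25) = 90.00°
∠(j25 + 160) = arctan(25/160) = 8.88°
∠G(j25) = 90.00° − 8.88° = 81.12°

81.1°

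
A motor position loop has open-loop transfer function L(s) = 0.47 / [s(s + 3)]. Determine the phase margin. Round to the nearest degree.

87°

Gain crossover: |L(jω)| = 1 at ω ≈ 0.156 rad/s.
∠L(j0.156) = −90° − arctan(0.156/3) ≈ -92.99°
PM = 180° + (-92.99°) = 87.01°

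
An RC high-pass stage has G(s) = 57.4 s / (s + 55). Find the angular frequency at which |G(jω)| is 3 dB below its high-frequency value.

55 rad s⁻¹

For a single-pole high-pass, the −3 dB point is at the pole: ω = 55 rad s⁻¹.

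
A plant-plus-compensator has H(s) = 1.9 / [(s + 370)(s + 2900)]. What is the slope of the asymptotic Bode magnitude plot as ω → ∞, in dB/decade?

-40 dB/decade

With 0 zeros and 2 poles, the high-frequency asymptotic slope is 20 × (0 − 2) = -40 dB/decade.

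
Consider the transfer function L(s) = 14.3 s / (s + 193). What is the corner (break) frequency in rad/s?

The single real pole at s = −193 gives a corner at ω = 193 rad/s.

193 rad/s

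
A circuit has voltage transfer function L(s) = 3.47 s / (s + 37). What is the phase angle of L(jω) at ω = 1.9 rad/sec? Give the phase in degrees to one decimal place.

∠(j1.9) = 90.00°
∠(j1.9 + 37) = arctan(1.9/37) = 2.94°
∠L(j1.9) = 90.00° − 2.94° = 87.06°

87.1 deg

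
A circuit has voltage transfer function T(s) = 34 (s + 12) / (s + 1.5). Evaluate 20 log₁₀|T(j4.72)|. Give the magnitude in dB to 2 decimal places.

38.94 dB

|j4.72 + 12| = √(4.72² + 12²) = 12.89
|j4.72 + 1.5| = √(4.72² + 1.5²) = 4.953
|T(j4.72)| = 34 × 12.89 / 4.953 = 88.524
20 log₁₀(88.524) = 38.941 dB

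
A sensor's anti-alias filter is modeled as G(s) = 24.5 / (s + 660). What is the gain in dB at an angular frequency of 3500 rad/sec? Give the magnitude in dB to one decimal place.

|j3500 + 660| = √(3500² + 660²) = 3562
|G(j3500)| = 24.5 / 3562 = 0.0068788
20 log₁₀(0.0068788) = -43.25 dB

-43.2 dB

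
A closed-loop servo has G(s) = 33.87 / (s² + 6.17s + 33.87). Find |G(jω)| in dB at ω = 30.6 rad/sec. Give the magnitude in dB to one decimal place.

|(j30.6)² + 6.17(j30.6) + 33.87| = |-902.49 + j188.8| = 922
|G(j30.6)| = 33.87 / 922 = 0.036734
20 log₁₀(0.036734) = -28.70 dB

-28.7 dB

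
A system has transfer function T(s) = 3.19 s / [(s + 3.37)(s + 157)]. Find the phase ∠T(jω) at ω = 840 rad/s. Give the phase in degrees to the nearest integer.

-79°

∠(j840) = 90.00°
∠(j840 + 3.37) = arctan(840/3.37) = 89.77°
∠(j840 + 157) = arctan(840/157) = 79.41°
∠T(j840) = 90.00° − (89.77° + 79.41°) = -79.18°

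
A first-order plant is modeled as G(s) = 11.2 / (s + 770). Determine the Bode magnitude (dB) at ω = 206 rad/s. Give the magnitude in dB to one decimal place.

-37.0 dB

|j206 + 770| = √(206² + 770²) = 797.1
|G(j206)| = 11.2 / 797.1 = 0.014051
20 log₁₀(0.014051) = -37.05 dB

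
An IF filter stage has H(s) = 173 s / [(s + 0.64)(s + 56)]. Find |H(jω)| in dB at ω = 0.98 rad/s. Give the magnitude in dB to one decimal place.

|j0.98| = 0.98
|j0.98 + 0.64| = √(0.98² + 0.64²) = 1.17
|j0.98 + 56| = √(0.98² + 56²) = 56.01
|H(j0.98)| = 173 × 0.98 / (1.17 × 56.01) = 2.5862
20 log₁₀(2.5862) = 8.25 dB

8.3 dB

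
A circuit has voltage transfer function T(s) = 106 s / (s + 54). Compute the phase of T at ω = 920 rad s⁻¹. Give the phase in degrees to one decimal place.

∠(j920) = 90.00°
∠(j920 + 54) = arctan(920/54) = 86.64°
∠T(j920) = 90.00° − 86.64° = 3.36°

3.4°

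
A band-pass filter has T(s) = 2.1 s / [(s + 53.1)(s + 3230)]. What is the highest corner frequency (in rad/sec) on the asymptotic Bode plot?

3230 rad/sec

Break frequencies occur at each pole and zero magnitude: 53.1 rad/sec, 3230 rad/sec.
The highest is 3230 rad/sec.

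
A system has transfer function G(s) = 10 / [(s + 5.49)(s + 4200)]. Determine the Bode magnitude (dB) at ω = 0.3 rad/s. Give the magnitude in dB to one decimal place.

-67.3 dB

|j0.3 + 5.49| = √(0.3² + 5.49²) = 5.498
|j0.3 + 4200| = √(0.3² + 4200²) = 4200
|G(j0.3)| = 10 / (5.498 × 4200) = 0.00043304
20 log₁₀(0.00043304) = -67.27 dB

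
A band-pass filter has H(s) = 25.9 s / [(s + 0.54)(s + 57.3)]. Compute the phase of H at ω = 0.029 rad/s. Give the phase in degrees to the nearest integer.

87 deg

∠(j0.029) = 90.00°
∠(j0.029 + 0.54) = arctan(0.029/0.54) = 3.07°
∠(j0.029 + 57.3) = arctan(0.029/57.3) = 0.03°
∠H(j0.029) = 90.00° − (3.07° + 0.03°) = 86.90°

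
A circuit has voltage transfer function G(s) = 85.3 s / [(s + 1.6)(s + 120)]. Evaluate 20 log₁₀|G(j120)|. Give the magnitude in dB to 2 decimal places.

-5.98 dB

|j120| = 120
|j120 + 1.6| = √(120² + 1.6²) = 120
|j120 + 120| = √(120² + 120²) = 169.7
|G(j120)| = 85.3 × 120 / (120 × 169.7) = 0.50259
20 log₁₀(0.50259) = -5.976 dB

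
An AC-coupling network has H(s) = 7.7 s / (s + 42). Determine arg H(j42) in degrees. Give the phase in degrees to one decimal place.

45.0°

∠(j42) = 90.00°
∠(j42 + 42) = arctan(42/42) = 45.00°
∠H(j42) = 90.00° − 45.00° = 45.00°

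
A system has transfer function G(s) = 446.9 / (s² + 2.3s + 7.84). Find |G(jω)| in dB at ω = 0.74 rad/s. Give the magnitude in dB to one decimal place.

35.5 dB

|(j0.74)² + 2.3(j0.74) + 7.84| = |7.2924 + j1.702| = 7.488
|G(j0.74)| = 446.9 / 7.488 = 59.679
20 log₁₀(59.679) = 35.52 dB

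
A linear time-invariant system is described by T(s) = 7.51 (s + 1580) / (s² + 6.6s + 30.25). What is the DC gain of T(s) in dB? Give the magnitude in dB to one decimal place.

51.9 dB

T(0) = 7.51 × 1580 / 30.25 = 392.26
20 log₁₀(392.26) = 51.87 dB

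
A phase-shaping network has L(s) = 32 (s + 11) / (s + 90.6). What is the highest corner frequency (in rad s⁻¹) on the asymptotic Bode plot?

Break frequencies occur at each pole and zero magnitude: 11 rad s⁻¹, 90.6 rad s⁻¹.
The highest is 90.6 rad s⁻¹.

90.6 rad s⁻¹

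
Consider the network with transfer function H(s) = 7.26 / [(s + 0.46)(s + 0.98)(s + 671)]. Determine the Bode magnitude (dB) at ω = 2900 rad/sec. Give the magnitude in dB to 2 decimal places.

-190.75 dB

|j2900 + 0.46| = √(2900² + 0.46²) = 2900
|j2900 + 0.98| = √(2900² + 0.98²) = 2900
|j2900 + 671| = √(2900² + 671²) = 2977
|H(j2900)| = 7.26 / (2900 × 2900 × 2977) = 2.9001e-10
20 log₁₀(2.9001e-10) = -190.752 dB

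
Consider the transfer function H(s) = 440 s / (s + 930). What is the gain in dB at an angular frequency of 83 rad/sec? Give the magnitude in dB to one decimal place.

|j83| = 83
|j83 + 930| = √(83² + 930²) = 933.7
|H(j83)| = 440 × 83 / 933.7 = 39.113
20 log₁₀(39.113) = 31.85 dB

31.8 dB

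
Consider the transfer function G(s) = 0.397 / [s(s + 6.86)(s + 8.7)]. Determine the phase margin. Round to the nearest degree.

Gain crossover: |G(jω)| = 1 at ω ≈ 0.00665 rad/sec.
∠G(j0.00665) = −90° − arctan(0.00665/6.86) − arctan(0.00665/8.7) ≈ -90.10°
PM = 180° + (-90.10°) = 89.90°

90°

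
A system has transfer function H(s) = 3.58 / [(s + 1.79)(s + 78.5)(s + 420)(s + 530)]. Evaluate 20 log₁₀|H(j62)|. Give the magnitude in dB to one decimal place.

|j62 + 1.79| = √(62² + 1.79²) = 62.03
|j62 + 78.5| = √(62² + 78.5²) = 100
|j62 + 420| = √(62² + 420²) = 424.6
|j62 + 530| = √(62² + 530²) = 533.6
|H(j62)| = 3.58 / (62.03 × 100 × 424.6 × 533.6) = 2.5469e-09
20 log₁₀(2.5469e-09) = -171.88 dB

-171.9 dB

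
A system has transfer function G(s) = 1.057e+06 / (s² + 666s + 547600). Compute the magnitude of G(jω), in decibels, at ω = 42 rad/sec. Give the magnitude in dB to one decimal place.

|(j42)² + 666(j42) + 547600| = |5.4584e+05 + j27972| = 5.466e+05
|G(j42)| = 1.057e+06 / 5.466e+05 = 1.9339
20 log₁₀(1.9339) = 5.73 dB

5.7 dB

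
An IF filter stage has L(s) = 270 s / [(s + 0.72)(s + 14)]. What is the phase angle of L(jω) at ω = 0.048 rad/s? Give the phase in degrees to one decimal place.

∠(j0.048) = 90.00°
∠(j0.048 + 0.72) = arctan(0.048/0.72) = 3.81°
∠(j0.048 + 14) = arctan(0.048/14) = 0.20°
∠L(j0.048) = 90.00° − (3.81° + 0.20°) = 85.99°

86.0°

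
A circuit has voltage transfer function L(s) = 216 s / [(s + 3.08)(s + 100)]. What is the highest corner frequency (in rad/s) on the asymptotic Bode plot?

100 rad/s

Break frequencies occur at each pole and zero magnitude: 3.08 rad/s, 100 rad/s.
The highest is 100 rad/s.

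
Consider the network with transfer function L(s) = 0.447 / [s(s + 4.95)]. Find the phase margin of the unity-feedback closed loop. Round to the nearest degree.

89 deg

Gain crossover: |L(jω)| = 1 at ω ≈ 0.0903 rad/sec.
∠L(j0.0903) = −90° − arctan(0.0903/4.95) ≈ -91.04°
PM = 180° + (-91.04°) = 88.96°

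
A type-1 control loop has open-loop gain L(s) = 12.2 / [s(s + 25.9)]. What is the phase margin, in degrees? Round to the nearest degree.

89°

Gain crossover: |L(jω)| = 1 at ω ≈ 0.471 rad s⁻¹.
∠L(j0.471) = −90° − arctan(0.471/25.9) ≈ -91.04°
PM = 180° + (-91.04°) = 88.96°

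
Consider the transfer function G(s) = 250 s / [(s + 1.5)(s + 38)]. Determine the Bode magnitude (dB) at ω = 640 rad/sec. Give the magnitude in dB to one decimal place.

|j640| = 640
|j640 + 1.5| = √(640² + 1.5²) = 640
|j640 + 38| = √(640² + 38²) = 641.1
|G(j640)| = 250 × 640 / (640 × 641.1) = 0.38994
20 log₁₀(0.38994) = -8.18 dB

-8.2 dB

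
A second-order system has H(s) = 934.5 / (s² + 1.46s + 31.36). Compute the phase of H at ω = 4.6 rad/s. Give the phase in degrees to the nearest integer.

-33°

∠[(j4.6)² + 1.46(j4.6) + 31.36] = ∠[10.2 + j6.716] = 33.36°
∠H(j4.6) = −33.36° = -33.36°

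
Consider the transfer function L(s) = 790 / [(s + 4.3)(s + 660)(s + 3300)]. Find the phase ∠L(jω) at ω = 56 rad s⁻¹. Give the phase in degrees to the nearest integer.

-91°

∠(j56 + 4.3) = arctan(56/4.3) = 85.61°
∠(j56 + 660) = arctan(56/660) = 4.85°
∠(j56 + 3300) = arctan(56/3300) = 0.97°
∠L(j56) = − (85.61° + 4.85° + 0.97°) = -91.43°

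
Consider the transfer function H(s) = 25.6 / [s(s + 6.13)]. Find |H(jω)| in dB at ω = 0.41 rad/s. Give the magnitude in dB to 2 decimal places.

20.14 dB

|j0.41 + 6.13| = √(0.41² + 6.13²) = 6.144
|j0.41| = 0.41
|H(j0.41)| = 25.6 / (6.144 × 0.41) = 10.163
20 log₁₀(10.163) = 20.141 dB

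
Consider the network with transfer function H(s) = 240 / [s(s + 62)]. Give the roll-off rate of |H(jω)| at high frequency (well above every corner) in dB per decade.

-40 dB/decade

With 0 zeros and 2 poles, the high-frequency asymptotic slope is 20 × (0 − 2) = -40 dB/decade.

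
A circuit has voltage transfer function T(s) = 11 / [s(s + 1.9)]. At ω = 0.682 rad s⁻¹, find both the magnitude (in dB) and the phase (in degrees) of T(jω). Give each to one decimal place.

|j0.682 + 1.9| = √(0.682² + 1.9²) = 2.019
|j0.682| = 0.682
|T(j0.682)| = 11 / (2.019 × 0.682) = 7.9898
20 log₁₀(7.9898) = 18.05 dB
∠(j0.682 + 1.9) = arctan(0.682/1.9) = 19.75°
∠(j0.682) = 90.00°
∠T(j0.682) = − (19.75° + 90.00°) = -109.75°

|T| = 18.1 dB, ∠T = -109.7°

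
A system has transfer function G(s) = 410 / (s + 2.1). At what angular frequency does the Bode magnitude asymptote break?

2.1 rad s⁻¹

The single real pole at s = −2.1 gives a corner at ω = 2.1 rad s⁻¹.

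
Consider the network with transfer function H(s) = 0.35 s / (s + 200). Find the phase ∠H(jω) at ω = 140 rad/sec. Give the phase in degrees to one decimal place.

55.0 deg

∠(j140) = 90.00°
∠(j140 + 200) = arctan(140/200) = 34.99°
∠H(j140) = 90.00° − 34.99° = 55.01°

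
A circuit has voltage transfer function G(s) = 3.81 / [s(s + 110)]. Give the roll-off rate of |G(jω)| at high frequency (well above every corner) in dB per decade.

With 0 zeros and 2 poles, the high-frequency asymptotic slope is 20 × (0 − 2) = -40 dB/decade.

-40 dB/decade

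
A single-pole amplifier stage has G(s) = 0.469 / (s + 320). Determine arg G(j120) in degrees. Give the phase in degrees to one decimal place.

∠(j120 + 320) = arctan(120/320) = 20.56°
∠G(j120) = −20.56° = -20.56°

-20.6°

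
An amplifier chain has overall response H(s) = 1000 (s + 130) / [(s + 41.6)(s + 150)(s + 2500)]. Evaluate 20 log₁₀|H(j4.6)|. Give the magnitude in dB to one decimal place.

|j4.6 + 130| = √(4.6² + 130²) = 130.1
|j4.6 + 41.6| = √(4.6² + 41.6²) = 41.85
|j4.6 + 150| = √(4.6² + 150²) = 150.1
|j4.6 + 2500| = √(4.6² + 2500²) = 2500
|H(j4.6)| = 1000 × 130.1 / (41.85 × 150.1 × 2500) = 0.0082841
20 log₁₀(0.0082841) = -41.64 dB

-41.6 dB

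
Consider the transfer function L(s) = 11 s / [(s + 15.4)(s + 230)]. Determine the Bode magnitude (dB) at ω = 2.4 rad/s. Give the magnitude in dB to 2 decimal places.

|j2.4| = 2.4
|j2.4 + 15.4| = √(2.4² + 15.4²) = 15.59
|j2.4 + 230| = √(2.4² + 230²) = 230
|L(j2.4)| = 11 × 2.4 / (15.59 × 230) = 0.0073641
20 log₁₀(0.0073641) = -42.658 dB

-42.66 dB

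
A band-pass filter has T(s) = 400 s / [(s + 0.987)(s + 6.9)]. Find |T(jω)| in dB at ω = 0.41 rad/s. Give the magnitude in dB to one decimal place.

26.9 dB

|j0.41| = 0.41
|j0.41 + 0.987| = √(0.41² + 0.987²) = 1.069
|j0.41 + 6.9| = √(0.41² + 6.9²) = 6.912
|T(j0.41)| = 400 × 0.41 / (1.069 × 6.912) = 22.2
20 log₁₀(22.2) = 26.93 dB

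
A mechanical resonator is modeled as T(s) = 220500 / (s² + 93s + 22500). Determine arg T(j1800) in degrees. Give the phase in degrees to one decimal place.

∠[(j1800)² + 93(j1800) + 22500] = ∠[-3.2175e+06 + j1.674e+05] = 177.02°
∠T(j1800) = −177.02° = -177.02°

-177.0°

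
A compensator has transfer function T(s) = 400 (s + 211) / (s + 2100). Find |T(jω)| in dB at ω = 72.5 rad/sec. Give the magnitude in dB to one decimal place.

32.6 dB

|j72.5 + 211| = √(72.5² + 211²) = 223.1
|j72.5 + 2100| = √(72.5² + 2100²) = 2101
|T(j72.5)| = 400 × 223.1 / 2101 = 42.471
20 log₁₀(42.471) = 32.56 dB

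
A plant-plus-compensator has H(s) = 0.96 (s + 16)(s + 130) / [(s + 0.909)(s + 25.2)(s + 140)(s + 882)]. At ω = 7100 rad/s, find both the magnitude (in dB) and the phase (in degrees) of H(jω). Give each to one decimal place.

|j7100 + 16| = √(7100² + 16²) = 7100
|j7100 + 130| = √(7100² + 130²) = 7101
|j7100 + 0.909| = √(7100² + 0.909²) = 7100
|j7100 + 25.2| = √(7100² + 25.2²) = 7100
|j7100 + 140| = √(7100² + 140²) = 7101
|j7100 + 882| = √(7100² + 882²) = 7155
|H(j7100)| = 0.96 × 7100 × 7101 / (7100 × 7100 × 7101 × 7155) = 1.8898e-08
20 log₁₀(1.8898e-08) = -154.47 dB
∠(j7100 + 16) = arctan(7100/16) = 89.87°
∠(j7100 + 130) = arctan(7100/130) = 88.95°
∠(j7100 + 0.909) = arctan(7100/0.909) = 89.99°
∠(j7100 + 25.2) = arctan(7100/25.2) = 89.80°
∠(j7100 + 140) = arctan(7100/140) = 88.87°
∠(j7100 + 882) = arctan(7100/882) = 82.92°
∠H(j7100) = 89.87° + 88.95° − (89.99° + 89.80° + 88.87° + 82.92°) = -172.76°

|H| = -154.5 dB, ∠H = -172.8 deg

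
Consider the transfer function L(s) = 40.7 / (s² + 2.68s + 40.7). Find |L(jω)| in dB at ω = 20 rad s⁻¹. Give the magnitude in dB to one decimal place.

-19.0 dB

|(j20)² + 2.68(j20) + 40.7| = |-359.3 + j53.6| = 363.3
|L(j20)| = 40.7 / 363.3 = 0.11204
20 log₁₀(0.11204) = -19.01 dB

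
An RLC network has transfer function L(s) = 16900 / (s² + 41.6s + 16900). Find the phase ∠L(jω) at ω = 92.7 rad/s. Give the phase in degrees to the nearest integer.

∠[(j92.7)² + 41.6(j92.7) + 16900] = ∠[8306.7 + j3856.3] = 24.90°
∠L(j92.7) = −24.90° = -24.90°

-25 deg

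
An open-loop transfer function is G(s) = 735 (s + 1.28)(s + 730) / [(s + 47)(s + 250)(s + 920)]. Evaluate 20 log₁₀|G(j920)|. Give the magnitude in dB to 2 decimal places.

-3.16 dB

|j920 + 1.28| = √(920² + 1.28²) = 920
|j920 + 730| = √(920² + 730²) = 1174
|j920 + 47| = √(920² + 47²) = 921.2
|j920 + 250| = √(920² + 250²) = 953.4
|j920 + 920| = √(920² + 920²) = 1301
|G(j920)| = 735 × 920 × 1174 / (921.2 × 953.4 × 1301) = 0.69501
20 log₁₀(0.69501) = -3.160 dB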